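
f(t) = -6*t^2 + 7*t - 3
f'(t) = 7 - 12*t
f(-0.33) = -5.96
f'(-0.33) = 10.96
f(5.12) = -124.45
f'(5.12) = -54.44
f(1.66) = -7.91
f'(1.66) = -12.92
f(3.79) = -62.65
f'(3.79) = -38.48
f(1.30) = -4.04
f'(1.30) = -8.60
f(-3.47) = -99.54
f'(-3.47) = 48.64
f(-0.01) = -3.07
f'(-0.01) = 7.12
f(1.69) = -8.31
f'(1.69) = -13.28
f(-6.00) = -261.00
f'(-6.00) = 79.00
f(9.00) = -426.00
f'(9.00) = -101.00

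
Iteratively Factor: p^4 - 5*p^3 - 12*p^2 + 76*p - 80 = (p + 4)*(p^3 - 9*p^2 + 24*p - 20) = (p - 2)*(p + 4)*(p^2 - 7*p + 10) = (p - 2)^2*(p + 4)*(p - 5)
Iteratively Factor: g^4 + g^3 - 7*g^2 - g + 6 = (g - 1)*(g^3 + 2*g^2 - 5*g - 6) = (g - 2)*(g - 1)*(g^2 + 4*g + 3) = (g - 2)*(g - 1)*(g + 3)*(g + 1)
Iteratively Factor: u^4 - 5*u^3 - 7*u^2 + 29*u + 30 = (u - 3)*(u^3 - 2*u^2 - 13*u - 10) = (u - 5)*(u - 3)*(u^2 + 3*u + 2) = (u - 5)*(u - 3)*(u + 1)*(u + 2)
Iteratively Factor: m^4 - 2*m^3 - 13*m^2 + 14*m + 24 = (m + 1)*(m^3 - 3*m^2 - 10*m + 24) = (m + 1)*(m + 3)*(m^2 - 6*m + 8) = (m - 2)*(m + 1)*(m + 3)*(m - 4)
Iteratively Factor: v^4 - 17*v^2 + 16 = (v + 4)*(v^3 - 4*v^2 - v + 4) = (v - 1)*(v + 4)*(v^2 - 3*v - 4) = (v - 1)*(v + 1)*(v + 4)*(v - 4)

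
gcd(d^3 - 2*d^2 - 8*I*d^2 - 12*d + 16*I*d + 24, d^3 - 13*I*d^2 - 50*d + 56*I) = d - 2*I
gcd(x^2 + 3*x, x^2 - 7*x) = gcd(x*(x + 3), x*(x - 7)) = x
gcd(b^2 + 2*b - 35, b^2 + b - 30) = b - 5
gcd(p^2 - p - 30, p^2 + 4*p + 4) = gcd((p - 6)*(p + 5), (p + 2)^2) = 1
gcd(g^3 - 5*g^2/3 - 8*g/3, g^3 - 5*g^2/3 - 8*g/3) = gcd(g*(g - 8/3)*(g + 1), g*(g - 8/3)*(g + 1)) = g^3 - 5*g^2/3 - 8*g/3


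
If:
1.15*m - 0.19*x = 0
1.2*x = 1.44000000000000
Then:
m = 0.20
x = 1.20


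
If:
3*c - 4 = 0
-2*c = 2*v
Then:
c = 4/3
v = -4/3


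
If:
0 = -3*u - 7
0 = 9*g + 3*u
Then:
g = 7/9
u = -7/3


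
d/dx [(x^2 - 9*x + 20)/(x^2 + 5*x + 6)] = 14*(x^2 - 2*x - 11)/(x^4 + 10*x^3 + 37*x^2 + 60*x + 36)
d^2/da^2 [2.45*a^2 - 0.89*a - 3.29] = 4.90000000000000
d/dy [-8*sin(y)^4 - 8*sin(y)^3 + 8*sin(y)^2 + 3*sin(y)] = 4*sin(4*y) - 3*cos(y) + 6*cos(3*y)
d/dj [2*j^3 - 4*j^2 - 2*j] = 6*j^2 - 8*j - 2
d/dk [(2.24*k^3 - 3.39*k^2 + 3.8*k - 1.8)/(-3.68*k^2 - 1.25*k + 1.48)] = (-8.2432*k^4 - 5.6*k^3 + 28.1671*k^2 - 23.2824*k + 3.374)/(13.5424*k^4 + 9.2*k^3 - 9.3303*k^2 - 3.7*k + 2.1904)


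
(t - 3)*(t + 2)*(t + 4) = t^3 + 3*t^2 - 10*t - 24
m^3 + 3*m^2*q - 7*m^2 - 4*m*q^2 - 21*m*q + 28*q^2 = (m - 7)*(m - q)*(m + 4*q)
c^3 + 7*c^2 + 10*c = c*(c + 2)*(c + 5)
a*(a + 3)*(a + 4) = a^3 + 7*a^2 + 12*a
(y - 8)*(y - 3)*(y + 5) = y^3 - 6*y^2 - 31*y + 120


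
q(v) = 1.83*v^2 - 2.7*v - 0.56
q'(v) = 3.66*v - 2.7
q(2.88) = 6.84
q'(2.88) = 7.84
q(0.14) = -0.90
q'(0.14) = -2.19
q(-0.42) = 0.90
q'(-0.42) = -4.24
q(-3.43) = 30.23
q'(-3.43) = -15.25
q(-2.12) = 13.39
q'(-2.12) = -10.46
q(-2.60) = 18.83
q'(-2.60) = -12.22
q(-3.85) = 36.96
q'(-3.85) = -16.79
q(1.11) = -1.30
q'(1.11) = 1.36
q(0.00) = -0.56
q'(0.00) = -2.70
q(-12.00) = 295.36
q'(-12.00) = -46.62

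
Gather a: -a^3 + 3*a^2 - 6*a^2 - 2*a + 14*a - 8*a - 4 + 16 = -a^3 - 3*a^2 + 4*a + 12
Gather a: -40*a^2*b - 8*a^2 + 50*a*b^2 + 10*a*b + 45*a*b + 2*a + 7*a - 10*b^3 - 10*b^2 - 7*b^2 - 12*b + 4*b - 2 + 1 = a^2*(-40*b - 8) + a*(50*b^2 + 55*b + 9) - 10*b^3 - 17*b^2 - 8*b - 1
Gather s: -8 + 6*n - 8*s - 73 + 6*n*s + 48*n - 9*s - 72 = 54*n + s*(6*n - 17) - 153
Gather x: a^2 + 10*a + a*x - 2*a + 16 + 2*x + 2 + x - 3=a^2 + 8*a + x*(a + 3) + 15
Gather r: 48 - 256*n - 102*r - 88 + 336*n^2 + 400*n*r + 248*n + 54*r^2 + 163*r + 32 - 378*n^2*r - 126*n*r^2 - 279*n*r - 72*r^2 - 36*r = 336*n^2 - 8*n + r^2*(-126*n - 18) + r*(-378*n^2 + 121*n + 25) - 8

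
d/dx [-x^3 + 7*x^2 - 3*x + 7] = -3*x^2 + 14*x - 3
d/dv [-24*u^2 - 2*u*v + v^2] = -2*u + 2*v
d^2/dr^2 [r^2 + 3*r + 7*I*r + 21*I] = 2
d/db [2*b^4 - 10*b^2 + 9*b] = 8*b^3 - 20*b + 9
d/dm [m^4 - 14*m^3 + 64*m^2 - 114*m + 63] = 4*m^3 - 42*m^2 + 128*m - 114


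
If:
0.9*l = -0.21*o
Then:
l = -0.233333333333333*o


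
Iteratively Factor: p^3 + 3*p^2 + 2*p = (p + 1)*(p^2 + 2*p) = (p + 1)*(p + 2)*(p)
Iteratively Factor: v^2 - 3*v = (v - 3)*(v)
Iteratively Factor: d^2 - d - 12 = (d - 4)*(d + 3)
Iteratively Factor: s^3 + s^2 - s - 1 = (s + 1)*(s^2 - 1) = (s + 1)^2*(s - 1)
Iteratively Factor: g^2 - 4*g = (g - 4)*(g)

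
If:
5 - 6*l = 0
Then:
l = 5/6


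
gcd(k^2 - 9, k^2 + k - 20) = 1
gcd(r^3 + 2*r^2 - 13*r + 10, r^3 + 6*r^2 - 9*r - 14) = r - 2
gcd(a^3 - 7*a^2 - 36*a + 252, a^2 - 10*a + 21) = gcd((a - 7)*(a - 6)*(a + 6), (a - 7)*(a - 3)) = a - 7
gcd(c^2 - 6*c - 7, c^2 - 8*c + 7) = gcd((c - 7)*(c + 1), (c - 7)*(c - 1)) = c - 7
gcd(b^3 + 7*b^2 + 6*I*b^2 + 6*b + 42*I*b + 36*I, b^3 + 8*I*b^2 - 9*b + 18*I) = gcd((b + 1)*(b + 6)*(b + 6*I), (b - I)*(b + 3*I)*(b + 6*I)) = b + 6*I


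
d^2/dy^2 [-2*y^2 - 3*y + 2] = -4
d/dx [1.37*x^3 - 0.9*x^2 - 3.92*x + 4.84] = 4.11*x^2 - 1.8*x - 3.92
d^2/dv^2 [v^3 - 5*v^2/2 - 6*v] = 6*v - 5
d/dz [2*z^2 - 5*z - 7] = 4*z - 5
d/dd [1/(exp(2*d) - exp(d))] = (1 - 2*exp(d))*exp(-d)/(1 - exp(d))^2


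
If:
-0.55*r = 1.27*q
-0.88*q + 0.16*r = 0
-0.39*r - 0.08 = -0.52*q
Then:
No Solution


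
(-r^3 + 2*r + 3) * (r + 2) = -r^4 - 2*r^3 + 2*r^2 + 7*r + 6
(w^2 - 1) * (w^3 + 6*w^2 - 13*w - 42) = w^5 + 6*w^4 - 14*w^3 - 48*w^2 + 13*w + 42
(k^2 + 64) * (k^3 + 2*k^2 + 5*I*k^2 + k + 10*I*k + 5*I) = k^5 + 2*k^4 + 5*I*k^4 + 65*k^3 + 10*I*k^3 + 128*k^2 + 325*I*k^2 + 64*k + 640*I*k + 320*I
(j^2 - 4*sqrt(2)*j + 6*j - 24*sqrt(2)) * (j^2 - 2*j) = j^4 - 4*sqrt(2)*j^3 + 4*j^3 - 16*sqrt(2)*j^2 - 12*j^2 + 48*sqrt(2)*j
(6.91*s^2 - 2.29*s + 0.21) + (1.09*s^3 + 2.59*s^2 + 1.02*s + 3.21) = 1.09*s^3 + 9.5*s^2 - 1.27*s + 3.42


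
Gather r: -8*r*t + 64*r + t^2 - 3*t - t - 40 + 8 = r*(64 - 8*t) + t^2 - 4*t - 32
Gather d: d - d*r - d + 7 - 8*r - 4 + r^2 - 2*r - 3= -d*r + r^2 - 10*r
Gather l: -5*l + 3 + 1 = 4 - 5*l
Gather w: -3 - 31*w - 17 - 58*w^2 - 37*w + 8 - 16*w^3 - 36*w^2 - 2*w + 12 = -16*w^3 - 94*w^2 - 70*w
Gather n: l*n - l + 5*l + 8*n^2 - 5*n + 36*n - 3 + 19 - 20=4*l + 8*n^2 + n*(l + 31) - 4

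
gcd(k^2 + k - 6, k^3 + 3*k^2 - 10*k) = k - 2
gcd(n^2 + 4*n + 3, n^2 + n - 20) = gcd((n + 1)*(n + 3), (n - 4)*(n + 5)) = 1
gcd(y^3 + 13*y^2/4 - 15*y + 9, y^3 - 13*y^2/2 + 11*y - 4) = y - 2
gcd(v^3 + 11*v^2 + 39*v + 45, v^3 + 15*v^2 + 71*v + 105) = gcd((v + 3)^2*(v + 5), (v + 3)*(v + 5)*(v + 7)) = v^2 + 8*v + 15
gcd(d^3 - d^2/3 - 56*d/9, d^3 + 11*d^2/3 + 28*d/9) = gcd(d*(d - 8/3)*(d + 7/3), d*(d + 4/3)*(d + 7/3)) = d^2 + 7*d/3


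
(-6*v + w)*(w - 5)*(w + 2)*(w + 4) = -6*v*w^3 - 6*v*w^2 + 132*v*w + 240*v + w^4 + w^3 - 22*w^2 - 40*w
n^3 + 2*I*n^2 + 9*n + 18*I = (n - 3*I)*(n + 2*I)*(n + 3*I)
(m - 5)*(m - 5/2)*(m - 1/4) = m^3 - 31*m^2/4 + 115*m/8 - 25/8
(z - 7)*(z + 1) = z^2 - 6*z - 7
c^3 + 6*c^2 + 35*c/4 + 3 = (c + 1/2)*(c + 3/2)*(c + 4)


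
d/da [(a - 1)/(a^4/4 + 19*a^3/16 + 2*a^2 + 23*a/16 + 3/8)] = 16*(-12*a^3 - 10*a^2 + 35*a + 29)/(16*a^7 + 136*a^6 + 481*a^5 + 919*a^4 + 1027*a^3 + 673*a^2 + 240*a + 36)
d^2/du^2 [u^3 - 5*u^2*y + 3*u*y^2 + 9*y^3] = 6*u - 10*y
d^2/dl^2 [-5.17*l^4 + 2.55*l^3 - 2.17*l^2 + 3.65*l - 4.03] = -62.04*l^2 + 15.3*l - 4.34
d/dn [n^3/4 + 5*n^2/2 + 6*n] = 3*n^2/4 + 5*n + 6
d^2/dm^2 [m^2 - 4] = 2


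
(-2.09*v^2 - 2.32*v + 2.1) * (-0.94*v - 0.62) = 1.9646*v^3 + 3.4766*v^2 - 0.5356*v - 1.302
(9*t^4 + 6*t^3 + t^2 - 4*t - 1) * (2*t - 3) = 18*t^5 - 15*t^4 - 16*t^3 - 11*t^2 + 10*t + 3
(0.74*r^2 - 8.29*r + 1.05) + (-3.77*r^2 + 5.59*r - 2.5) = -3.03*r^2 - 2.7*r - 1.45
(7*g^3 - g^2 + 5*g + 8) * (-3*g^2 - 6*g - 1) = -21*g^5 - 39*g^4 - 16*g^3 - 53*g^2 - 53*g - 8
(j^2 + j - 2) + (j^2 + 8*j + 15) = 2*j^2 + 9*j + 13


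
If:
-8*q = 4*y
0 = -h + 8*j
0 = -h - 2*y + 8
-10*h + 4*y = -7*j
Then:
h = 128/89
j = 16/89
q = -146/89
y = 292/89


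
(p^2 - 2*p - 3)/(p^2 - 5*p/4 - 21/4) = 4*(p + 1)/(4*p + 7)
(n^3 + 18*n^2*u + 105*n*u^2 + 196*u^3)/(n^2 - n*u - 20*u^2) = (-n^2 - 14*n*u - 49*u^2)/(-n + 5*u)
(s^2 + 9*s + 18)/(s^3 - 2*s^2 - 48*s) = (s + 3)/(s*(s - 8))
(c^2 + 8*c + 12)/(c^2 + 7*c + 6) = (c + 2)/(c + 1)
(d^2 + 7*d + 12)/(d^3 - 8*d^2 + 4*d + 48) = (d^2 + 7*d + 12)/(d^3 - 8*d^2 + 4*d + 48)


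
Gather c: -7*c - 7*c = -14*c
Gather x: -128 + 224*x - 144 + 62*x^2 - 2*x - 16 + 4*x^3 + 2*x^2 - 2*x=4*x^3 + 64*x^2 + 220*x - 288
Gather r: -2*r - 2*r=-4*r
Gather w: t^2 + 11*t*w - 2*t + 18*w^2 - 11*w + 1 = t^2 - 2*t + 18*w^2 + w*(11*t - 11) + 1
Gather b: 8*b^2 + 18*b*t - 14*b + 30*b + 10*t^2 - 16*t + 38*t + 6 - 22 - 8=8*b^2 + b*(18*t + 16) + 10*t^2 + 22*t - 24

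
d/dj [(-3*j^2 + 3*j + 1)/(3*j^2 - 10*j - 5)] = (21*j^2 + 24*j - 5)/(9*j^4 - 60*j^3 + 70*j^2 + 100*j + 25)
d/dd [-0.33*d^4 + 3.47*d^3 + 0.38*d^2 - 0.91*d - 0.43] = -1.32*d^3 + 10.41*d^2 + 0.76*d - 0.91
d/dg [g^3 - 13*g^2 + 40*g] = 3*g^2 - 26*g + 40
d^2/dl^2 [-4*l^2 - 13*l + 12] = -8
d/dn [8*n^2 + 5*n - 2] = 16*n + 5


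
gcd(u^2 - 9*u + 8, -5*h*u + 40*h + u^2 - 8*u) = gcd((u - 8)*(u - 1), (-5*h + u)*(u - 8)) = u - 8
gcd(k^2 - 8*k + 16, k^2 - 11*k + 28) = k - 4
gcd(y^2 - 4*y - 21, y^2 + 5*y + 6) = y + 3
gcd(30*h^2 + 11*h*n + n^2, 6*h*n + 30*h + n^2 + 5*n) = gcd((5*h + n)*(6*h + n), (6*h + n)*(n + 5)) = 6*h + n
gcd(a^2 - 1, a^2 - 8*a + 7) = a - 1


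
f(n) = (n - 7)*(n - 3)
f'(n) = 2*n - 10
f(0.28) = 18.28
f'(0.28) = -9.44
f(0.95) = 12.40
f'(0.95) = -8.10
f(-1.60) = 39.56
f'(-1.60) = -13.20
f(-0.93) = 31.16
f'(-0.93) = -11.86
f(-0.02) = 21.20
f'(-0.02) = -10.04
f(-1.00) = 32.00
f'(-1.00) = -12.00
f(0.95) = 12.40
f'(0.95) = -8.10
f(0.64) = 15.01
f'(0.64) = -8.72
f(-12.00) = 285.00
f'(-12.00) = -34.00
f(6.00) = -3.00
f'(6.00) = 2.00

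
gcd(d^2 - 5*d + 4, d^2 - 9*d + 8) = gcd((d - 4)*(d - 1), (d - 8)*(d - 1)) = d - 1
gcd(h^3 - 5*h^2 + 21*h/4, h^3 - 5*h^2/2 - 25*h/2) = h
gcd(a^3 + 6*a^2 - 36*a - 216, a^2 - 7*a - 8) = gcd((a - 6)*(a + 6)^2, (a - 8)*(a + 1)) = 1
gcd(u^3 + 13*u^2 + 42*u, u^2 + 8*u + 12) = u + 6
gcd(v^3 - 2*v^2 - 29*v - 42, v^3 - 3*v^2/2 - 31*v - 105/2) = v^2 - 4*v - 21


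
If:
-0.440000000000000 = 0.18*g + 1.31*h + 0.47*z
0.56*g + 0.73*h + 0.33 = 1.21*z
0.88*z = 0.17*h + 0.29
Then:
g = 0.56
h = -0.50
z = 0.23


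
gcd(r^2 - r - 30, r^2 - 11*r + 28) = 1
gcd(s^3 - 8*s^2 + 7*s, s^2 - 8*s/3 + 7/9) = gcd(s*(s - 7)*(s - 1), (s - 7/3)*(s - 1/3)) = 1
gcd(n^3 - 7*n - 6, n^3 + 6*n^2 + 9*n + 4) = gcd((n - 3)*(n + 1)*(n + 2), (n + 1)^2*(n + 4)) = n + 1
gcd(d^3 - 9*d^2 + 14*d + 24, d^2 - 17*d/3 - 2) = d - 6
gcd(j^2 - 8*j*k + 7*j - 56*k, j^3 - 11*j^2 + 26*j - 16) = 1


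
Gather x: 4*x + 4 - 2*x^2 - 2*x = -2*x^2 + 2*x + 4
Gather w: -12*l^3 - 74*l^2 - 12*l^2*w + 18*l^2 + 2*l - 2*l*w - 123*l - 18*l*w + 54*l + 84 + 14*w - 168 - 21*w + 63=-12*l^3 - 56*l^2 - 67*l + w*(-12*l^2 - 20*l - 7) - 21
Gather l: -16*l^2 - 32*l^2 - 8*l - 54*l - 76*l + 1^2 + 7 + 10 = -48*l^2 - 138*l + 18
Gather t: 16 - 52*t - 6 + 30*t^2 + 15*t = 30*t^2 - 37*t + 10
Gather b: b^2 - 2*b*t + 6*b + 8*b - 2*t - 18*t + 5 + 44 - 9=b^2 + b*(14 - 2*t) - 20*t + 40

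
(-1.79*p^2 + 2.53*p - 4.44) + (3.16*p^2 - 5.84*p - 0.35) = 1.37*p^2 - 3.31*p - 4.79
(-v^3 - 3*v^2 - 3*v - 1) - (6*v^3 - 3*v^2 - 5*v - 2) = -7*v^3 + 2*v + 1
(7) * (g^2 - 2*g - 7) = 7*g^2 - 14*g - 49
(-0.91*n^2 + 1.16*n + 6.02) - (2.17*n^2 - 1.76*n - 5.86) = -3.08*n^2 + 2.92*n + 11.88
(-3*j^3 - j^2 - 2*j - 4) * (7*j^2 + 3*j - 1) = -21*j^5 - 16*j^4 - 14*j^3 - 33*j^2 - 10*j + 4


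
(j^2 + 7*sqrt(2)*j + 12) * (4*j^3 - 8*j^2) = 4*j^5 - 8*j^4 + 28*sqrt(2)*j^4 - 56*sqrt(2)*j^3 + 48*j^3 - 96*j^2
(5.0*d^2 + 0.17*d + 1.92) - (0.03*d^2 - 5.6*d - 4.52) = 4.97*d^2 + 5.77*d + 6.44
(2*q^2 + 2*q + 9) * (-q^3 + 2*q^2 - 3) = -2*q^5 + 2*q^4 - 5*q^3 + 12*q^2 - 6*q - 27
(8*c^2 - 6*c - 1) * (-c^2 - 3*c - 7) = -8*c^4 - 18*c^3 - 37*c^2 + 45*c + 7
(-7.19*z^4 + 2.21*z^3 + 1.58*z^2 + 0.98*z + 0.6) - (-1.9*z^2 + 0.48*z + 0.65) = -7.19*z^4 + 2.21*z^3 + 3.48*z^2 + 0.5*z - 0.05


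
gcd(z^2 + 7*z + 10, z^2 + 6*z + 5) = z + 5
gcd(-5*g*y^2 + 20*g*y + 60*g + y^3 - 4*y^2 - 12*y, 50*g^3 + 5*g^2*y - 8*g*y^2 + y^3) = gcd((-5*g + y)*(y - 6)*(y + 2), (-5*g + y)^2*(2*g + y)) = -5*g + y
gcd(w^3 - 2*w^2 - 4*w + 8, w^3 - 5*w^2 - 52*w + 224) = 1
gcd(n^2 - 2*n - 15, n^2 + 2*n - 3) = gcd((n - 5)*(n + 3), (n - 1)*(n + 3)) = n + 3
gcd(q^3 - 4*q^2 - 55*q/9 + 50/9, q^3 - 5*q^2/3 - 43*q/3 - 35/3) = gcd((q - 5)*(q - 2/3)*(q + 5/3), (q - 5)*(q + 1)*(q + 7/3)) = q - 5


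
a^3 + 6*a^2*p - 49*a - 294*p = (a - 7)*(a + 7)*(a + 6*p)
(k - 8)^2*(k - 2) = k^3 - 18*k^2 + 96*k - 128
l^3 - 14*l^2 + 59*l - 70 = (l - 7)*(l - 5)*(l - 2)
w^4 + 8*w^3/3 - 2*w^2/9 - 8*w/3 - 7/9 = (w - 1)*(w + 1/3)*(w + 1)*(w + 7/3)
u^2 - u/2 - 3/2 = (u - 3/2)*(u + 1)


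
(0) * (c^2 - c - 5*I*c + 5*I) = 0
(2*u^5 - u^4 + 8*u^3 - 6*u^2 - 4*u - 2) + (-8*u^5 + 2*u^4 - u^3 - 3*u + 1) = -6*u^5 + u^4 + 7*u^3 - 6*u^2 - 7*u - 1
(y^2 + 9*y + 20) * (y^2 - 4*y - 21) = y^4 + 5*y^3 - 37*y^2 - 269*y - 420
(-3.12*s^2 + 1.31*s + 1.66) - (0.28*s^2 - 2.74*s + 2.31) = -3.4*s^2 + 4.05*s - 0.65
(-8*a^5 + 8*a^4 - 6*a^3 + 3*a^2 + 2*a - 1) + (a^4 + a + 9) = -8*a^5 + 9*a^4 - 6*a^3 + 3*a^2 + 3*a + 8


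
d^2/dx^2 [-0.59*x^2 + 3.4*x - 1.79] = -1.18000000000000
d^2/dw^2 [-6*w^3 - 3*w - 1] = -36*w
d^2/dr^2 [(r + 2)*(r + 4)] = 2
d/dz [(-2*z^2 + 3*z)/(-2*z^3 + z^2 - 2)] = (-2*z^2*(2*z - 3)*(3*z - 1) + (4*z - 3)*(2*z^3 - z^2 + 2))/(2*z^3 - z^2 + 2)^2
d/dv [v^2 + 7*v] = 2*v + 7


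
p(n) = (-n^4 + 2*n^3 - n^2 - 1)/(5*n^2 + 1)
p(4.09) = -1.90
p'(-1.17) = 0.75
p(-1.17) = -0.95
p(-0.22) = -0.86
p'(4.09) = -1.23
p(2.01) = -0.24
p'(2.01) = -0.35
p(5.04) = -3.25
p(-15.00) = -51.16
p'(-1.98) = 1.17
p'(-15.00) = 6.40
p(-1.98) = -1.74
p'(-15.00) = 6.40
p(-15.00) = -51.16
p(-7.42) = -14.13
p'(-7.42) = 3.37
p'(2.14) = -0.41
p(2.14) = -0.29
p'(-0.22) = -0.91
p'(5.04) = -1.61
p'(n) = -10*n*(-n^4 + 2*n^3 - n^2 - 1)/(5*n^2 + 1)^2 + (-4*n^3 + 6*n^2 - 2*n)/(5*n^2 + 1)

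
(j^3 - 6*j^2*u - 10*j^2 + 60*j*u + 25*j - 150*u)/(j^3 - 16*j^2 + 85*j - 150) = (j - 6*u)/(j - 6)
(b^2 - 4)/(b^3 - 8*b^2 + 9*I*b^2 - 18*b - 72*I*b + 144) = (b^2 - 4)/(b^3 + b^2*(-8 + 9*I) + b*(-18 - 72*I) + 144)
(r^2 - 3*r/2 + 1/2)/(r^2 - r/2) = (r - 1)/r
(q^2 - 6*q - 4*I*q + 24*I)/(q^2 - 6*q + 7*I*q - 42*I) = (q - 4*I)/(q + 7*I)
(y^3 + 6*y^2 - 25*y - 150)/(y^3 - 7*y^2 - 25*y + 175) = (y + 6)/(y - 7)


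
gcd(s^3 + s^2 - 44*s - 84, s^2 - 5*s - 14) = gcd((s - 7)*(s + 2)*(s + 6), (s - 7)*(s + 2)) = s^2 - 5*s - 14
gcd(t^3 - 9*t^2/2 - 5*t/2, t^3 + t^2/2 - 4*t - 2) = t + 1/2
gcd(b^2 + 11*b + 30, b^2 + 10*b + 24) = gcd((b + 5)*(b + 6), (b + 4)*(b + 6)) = b + 6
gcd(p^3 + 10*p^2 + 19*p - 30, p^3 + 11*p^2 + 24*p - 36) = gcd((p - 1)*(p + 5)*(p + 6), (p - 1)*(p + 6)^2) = p^2 + 5*p - 6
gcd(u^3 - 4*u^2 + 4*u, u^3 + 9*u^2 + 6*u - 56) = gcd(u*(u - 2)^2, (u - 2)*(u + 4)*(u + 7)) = u - 2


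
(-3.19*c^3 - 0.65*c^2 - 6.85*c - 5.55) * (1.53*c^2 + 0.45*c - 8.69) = -4.8807*c^5 - 2.43*c^4 + 16.9481*c^3 - 5.9255*c^2 + 57.029*c + 48.2295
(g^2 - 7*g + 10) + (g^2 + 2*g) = 2*g^2 - 5*g + 10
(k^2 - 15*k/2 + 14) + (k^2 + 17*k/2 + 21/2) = 2*k^2 + k + 49/2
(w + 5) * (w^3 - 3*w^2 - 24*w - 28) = w^4 + 2*w^3 - 39*w^2 - 148*w - 140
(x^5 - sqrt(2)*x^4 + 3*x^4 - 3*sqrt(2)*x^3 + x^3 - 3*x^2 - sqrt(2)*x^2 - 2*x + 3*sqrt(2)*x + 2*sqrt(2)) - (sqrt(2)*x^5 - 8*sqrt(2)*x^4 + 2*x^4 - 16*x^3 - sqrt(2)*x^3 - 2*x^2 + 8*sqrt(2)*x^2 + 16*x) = -sqrt(2)*x^5 + x^5 + x^4 + 7*sqrt(2)*x^4 - 2*sqrt(2)*x^3 + 17*x^3 - 9*sqrt(2)*x^2 - x^2 - 18*x + 3*sqrt(2)*x + 2*sqrt(2)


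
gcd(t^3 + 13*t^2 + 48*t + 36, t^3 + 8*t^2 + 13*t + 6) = t^2 + 7*t + 6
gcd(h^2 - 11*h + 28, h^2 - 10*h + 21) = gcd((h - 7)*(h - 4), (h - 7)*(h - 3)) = h - 7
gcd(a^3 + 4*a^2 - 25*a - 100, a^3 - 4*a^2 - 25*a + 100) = a^2 - 25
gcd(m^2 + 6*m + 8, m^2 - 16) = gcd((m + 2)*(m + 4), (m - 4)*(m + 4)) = m + 4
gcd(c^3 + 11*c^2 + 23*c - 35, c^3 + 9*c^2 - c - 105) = c^2 + 12*c + 35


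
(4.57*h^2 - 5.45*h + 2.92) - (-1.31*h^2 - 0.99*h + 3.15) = 5.88*h^2 - 4.46*h - 0.23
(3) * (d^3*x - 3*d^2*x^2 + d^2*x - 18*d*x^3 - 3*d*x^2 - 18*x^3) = 3*d^3*x - 9*d^2*x^2 + 3*d^2*x - 54*d*x^3 - 9*d*x^2 - 54*x^3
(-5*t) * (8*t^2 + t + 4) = -40*t^3 - 5*t^2 - 20*t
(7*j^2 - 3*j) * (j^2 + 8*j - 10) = 7*j^4 + 53*j^3 - 94*j^2 + 30*j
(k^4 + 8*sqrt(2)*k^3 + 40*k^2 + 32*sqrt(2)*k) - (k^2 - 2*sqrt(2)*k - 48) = k^4 + 8*sqrt(2)*k^3 + 39*k^2 + 34*sqrt(2)*k + 48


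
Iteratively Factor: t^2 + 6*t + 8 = (t + 2)*(t + 4)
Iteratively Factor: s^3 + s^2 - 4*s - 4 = (s - 2)*(s^2 + 3*s + 2) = (s - 2)*(s + 2)*(s + 1)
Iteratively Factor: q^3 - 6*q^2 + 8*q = (q)*(q^2 - 6*q + 8) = q*(q - 4)*(q - 2)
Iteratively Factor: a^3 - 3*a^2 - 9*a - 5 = (a + 1)*(a^2 - 4*a - 5) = (a + 1)^2*(a - 5)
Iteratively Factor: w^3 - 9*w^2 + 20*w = (w - 4)*(w^2 - 5*w) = w*(w - 4)*(w - 5)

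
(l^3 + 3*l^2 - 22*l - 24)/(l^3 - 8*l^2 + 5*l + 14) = (l^2 + 2*l - 24)/(l^2 - 9*l + 14)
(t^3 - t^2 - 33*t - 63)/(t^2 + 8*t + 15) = (t^2 - 4*t - 21)/(t + 5)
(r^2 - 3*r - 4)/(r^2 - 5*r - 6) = (r - 4)/(r - 6)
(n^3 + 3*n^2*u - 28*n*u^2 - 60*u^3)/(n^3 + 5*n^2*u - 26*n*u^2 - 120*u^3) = (n + 2*u)/(n + 4*u)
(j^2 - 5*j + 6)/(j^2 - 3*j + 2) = (j - 3)/(j - 1)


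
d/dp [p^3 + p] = 3*p^2 + 1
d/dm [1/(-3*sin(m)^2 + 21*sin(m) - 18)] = (2*sin(m) - 7)*cos(m)/(3*(sin(m)^2 - 7*sin(m) + 6)^2)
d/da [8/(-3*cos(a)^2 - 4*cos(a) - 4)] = -16*(3*cos(a) + 2)*sin(a)/(3*cos(a)^2 + 4*cos(a) + 4)^2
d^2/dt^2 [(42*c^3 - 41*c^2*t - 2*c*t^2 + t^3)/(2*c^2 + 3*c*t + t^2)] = c^2*(1064*c^3 + 1272*c^2*t + 312*c*t^2 - 56*t^3)/(8*c^6 + 36*c^5*t + 66*c^4*t^2 + 63*c^3*t^3 + 33*c^2*t^4 + 9*c*t^5 + t^6)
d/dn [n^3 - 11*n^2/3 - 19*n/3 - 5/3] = 3*n^2 - 22*n/3 - 19/3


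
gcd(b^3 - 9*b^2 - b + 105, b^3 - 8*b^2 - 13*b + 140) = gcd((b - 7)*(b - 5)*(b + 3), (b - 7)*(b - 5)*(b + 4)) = b^2 - 12*b + 35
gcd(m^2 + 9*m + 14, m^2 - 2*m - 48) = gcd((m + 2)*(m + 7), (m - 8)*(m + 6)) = 1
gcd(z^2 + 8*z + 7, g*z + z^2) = 1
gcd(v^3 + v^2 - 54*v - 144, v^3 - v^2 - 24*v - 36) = v + 3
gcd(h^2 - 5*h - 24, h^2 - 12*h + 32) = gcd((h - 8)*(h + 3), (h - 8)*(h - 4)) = h - 8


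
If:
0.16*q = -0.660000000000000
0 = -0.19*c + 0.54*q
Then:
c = -11.72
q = -4.12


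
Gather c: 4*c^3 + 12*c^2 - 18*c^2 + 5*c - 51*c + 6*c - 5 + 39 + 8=4*c^3 - 6*c^2 - 40*c + 42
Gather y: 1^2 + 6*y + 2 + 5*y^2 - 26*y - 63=5*y^2 - 20*y - 60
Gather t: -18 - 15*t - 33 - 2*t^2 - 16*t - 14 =-2*t^2 - 31*t - 65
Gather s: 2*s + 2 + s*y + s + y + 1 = s*(y + 3) + y + 3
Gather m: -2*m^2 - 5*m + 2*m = -2*m^2 - 3*m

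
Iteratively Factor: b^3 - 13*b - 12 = (b + 1)*(b^2 - b - 12) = (b - 4)*(b + 1)*(b + 3)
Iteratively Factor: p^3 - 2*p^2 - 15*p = (p)*(p^2 - 2*p - 15) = p*(p + 3)*(p - 5)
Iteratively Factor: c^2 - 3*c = (c)*(c - 3)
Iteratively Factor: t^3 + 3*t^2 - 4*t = (t - 1)*(t^2 + 4*t) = t*(t - 1)*(t + 4)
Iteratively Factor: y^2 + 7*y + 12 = (y + 3)*(y + 4)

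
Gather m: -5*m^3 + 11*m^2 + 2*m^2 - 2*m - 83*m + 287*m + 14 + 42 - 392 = -5*m^3 + 13*m^2 + 202*m - 336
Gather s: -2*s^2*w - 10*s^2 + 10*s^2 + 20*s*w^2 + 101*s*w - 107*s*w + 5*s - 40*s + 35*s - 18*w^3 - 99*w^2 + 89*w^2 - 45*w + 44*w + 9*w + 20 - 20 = -2*s^2*w + s*(20*w^2 - 6*w) - 18*w^3 - 10*w^2 + 8*w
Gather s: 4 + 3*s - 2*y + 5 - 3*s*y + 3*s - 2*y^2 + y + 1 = s*(6 - 3*y) - 2*y^2 - y + 10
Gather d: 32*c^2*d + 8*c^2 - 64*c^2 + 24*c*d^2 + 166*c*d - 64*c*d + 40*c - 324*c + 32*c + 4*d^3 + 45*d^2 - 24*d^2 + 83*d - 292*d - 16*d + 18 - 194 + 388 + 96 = -56*c^2 - 252*c + 4*d^3 + d^2*(24*c + 21) + d*(32*c^2 + 102*c - 225) + 308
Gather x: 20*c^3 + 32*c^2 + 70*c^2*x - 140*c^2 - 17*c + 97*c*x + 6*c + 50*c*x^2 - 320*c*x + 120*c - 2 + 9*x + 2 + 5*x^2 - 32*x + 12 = 20*c^3 - 108*c^2 + 109*c + x^2*(50*c + 5) + x*(70*c^2 - 223*c - 23) + 12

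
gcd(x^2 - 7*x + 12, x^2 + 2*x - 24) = x - 4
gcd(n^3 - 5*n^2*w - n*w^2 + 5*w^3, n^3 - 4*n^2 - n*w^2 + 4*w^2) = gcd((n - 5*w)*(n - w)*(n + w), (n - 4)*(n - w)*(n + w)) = -n^2 + w^2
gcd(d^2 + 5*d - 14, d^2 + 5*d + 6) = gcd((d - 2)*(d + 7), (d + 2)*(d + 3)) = 1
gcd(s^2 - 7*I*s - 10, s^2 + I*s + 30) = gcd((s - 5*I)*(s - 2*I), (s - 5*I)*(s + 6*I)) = s - 5*I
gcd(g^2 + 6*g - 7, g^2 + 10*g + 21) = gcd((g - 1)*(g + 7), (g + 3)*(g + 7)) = g + 7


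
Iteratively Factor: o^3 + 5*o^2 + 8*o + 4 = (o + 1)*(o^2 + 4*o + 4) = (o + 1)*(o + 2)*(o + 2)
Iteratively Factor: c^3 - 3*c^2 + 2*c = (c - 2)*(c^2 - c) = c*(c - 2)*(c - 1)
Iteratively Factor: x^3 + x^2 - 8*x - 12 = (x + 2)*(x^2 - x - 6) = (x + 2)^2*(x - 3)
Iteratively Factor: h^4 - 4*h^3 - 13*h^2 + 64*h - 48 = (h - 4)*(h^3 - 13*h + 12) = (h - 4)*(h + 4)*(h^2 - 4*h + 3) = (h - 4)*(h - 1)*(h + 4)*(h - 3)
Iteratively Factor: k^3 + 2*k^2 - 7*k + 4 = (k + 4)*(k^2 - 2*k + 1) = (k - 1)*(k + 4)*(k - 1)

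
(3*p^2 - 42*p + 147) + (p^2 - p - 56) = 4*p^2 - 43*p + 91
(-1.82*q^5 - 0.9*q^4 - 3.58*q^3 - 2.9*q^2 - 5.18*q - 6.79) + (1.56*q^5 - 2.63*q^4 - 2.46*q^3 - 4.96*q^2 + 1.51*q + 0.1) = -0.26*q^5 - 3.53*q^4 - 6.04*q^3 - 7.86*q^2 - 3.67*q - 6.69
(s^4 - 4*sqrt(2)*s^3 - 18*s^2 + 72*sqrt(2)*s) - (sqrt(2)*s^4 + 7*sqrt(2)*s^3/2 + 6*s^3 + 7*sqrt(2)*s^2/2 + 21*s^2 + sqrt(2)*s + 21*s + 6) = -sqrt(2)*s^4 + s^4 - 15*sqrt(2)*s^3/2 - 6*s^3 - 39*s^2 - 7*sqrt(2)*s^2/2 - 21*s + 71*sqrt(2)*s - 6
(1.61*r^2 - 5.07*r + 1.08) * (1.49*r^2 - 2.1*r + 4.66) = 2.3989*r^4 - 10.9353*r^3 + 19.7588*r^2 - 25.8942*r + 5.0328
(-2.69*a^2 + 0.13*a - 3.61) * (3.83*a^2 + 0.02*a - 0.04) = -10.3027*a^4 + 0.4441*a^3 - 13.7161*a^2 - 0.0774*a + 0.1444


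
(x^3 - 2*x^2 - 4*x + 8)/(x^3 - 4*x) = (x - 2)/x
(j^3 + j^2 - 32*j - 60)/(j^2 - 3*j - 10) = (j^2 - j - 30)/(j - 5)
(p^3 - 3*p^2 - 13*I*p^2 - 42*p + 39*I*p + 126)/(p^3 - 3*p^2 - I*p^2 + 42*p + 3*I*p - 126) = (p - 6*I)/(p + 6*I)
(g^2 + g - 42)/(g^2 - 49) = (g - 6)/(g - 7)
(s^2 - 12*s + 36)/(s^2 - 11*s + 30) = (s - 6)/(s - 5)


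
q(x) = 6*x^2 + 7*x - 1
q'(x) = 12*x + 7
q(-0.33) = -2.66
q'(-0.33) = 3.04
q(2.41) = 50.72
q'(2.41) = 35.92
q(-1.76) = 5.27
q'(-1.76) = -14.12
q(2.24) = 44.79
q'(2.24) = 33.88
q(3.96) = 120.81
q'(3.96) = 54.52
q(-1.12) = -1.31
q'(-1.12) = -6.44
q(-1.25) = -0.38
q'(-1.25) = -8.00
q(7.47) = 386.10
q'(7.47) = 96.64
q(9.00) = 548.00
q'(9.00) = 115.00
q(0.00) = -1.00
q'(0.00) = 7.00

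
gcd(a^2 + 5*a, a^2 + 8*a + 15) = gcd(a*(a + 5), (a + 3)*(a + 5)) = a + 5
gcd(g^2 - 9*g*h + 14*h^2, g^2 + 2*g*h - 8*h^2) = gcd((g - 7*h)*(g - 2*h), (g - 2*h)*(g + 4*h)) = g - 2*h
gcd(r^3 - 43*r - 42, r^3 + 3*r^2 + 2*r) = r + 1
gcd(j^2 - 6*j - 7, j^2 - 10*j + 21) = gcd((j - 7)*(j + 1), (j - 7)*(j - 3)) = j - 7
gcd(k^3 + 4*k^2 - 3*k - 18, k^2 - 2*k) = k - 2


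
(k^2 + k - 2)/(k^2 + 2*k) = (k - 1)/k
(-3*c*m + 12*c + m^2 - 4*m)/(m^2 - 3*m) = (-3*c*m + 12*c + m^2 - 4*m)/(m*(m - 3))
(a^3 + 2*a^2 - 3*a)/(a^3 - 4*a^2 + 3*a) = (a + 3)/(a - 3)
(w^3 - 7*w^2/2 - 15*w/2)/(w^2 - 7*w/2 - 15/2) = w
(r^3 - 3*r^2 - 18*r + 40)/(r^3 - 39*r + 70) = (r + 4)/(r + 7)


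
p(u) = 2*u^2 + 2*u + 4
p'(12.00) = 50.00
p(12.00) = 316.00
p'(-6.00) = -22.00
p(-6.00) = 64.00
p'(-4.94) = -17.76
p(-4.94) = 42.93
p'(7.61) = 32.44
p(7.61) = 135.04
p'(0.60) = 4.40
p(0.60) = 5.92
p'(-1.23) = -2.92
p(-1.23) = 4.57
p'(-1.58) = -4.32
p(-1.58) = 5.83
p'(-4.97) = -17.88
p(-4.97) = 43.46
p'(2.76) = 13.04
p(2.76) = 24.76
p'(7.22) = 30.88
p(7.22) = 122.70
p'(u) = 4*u + 2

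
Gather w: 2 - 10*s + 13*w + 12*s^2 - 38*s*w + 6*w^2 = 12*s^2 - 10*s + 6*w^2 + w*(13 - 38*s) + 2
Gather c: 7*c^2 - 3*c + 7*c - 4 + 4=7*c^2 + 4*c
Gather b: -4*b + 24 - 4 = 20 - 4*b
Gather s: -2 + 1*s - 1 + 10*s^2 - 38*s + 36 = 10*s^2 - 37*s + 33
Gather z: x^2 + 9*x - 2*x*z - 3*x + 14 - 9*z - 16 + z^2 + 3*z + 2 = x^2 + 6*x + z^2 + z*(-2*x - 6)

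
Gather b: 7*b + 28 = 7*b + 28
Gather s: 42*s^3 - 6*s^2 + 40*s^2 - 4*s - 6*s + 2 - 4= 42*s^3 + 34*s^2 - 10*s - 2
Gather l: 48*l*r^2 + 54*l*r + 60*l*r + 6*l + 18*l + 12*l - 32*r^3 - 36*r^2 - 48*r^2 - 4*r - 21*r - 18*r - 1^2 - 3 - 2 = l*(48*r^2 + 114*r + 36) - 32*r^3 - 84*r^2 - 43*r - 6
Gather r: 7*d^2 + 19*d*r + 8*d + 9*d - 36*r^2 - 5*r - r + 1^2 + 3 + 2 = 7*d^2 + 17*d - 36*r^2 + r*(19*d - 6) + 6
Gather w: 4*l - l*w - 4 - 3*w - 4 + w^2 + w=4*l + w^2 + w*(-l - 2) - 8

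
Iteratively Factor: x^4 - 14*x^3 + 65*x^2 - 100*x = (x - 5)*(x^3 - 9*x^2 + 20*x) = (x - 5)^2*(x^2 - 4*x) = (x - 5)^2*(x - 4)*(x)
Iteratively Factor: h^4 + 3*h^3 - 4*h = (h)*(h^3 + 3*h^2 - 4) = h*(h + 2)*(h^2 + h - 2) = h*(h + 2)^2*(h - 1)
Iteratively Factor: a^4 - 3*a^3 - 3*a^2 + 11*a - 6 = (a - 1)*(a^3 - 2*a^2 - 5*a + 6) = (a - 1)*(a + 2)*(a^2 - 4*a + 3) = (a - 1)^2*(a + 2)*(a - 3)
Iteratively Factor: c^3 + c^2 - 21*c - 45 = (c + 3)*(c^2 - 2*c - 15) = (c - 5)*(c + 3)*(c + 3)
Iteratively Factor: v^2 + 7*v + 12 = (v + 4)*(v + 3)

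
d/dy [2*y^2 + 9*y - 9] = 4*y + 9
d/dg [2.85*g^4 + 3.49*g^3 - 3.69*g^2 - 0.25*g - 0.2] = 11.4*g^3 + 10.47*g^2 - 7.38*g - 0.25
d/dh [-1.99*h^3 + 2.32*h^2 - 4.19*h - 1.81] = -5.97*h^2 + 4.64*h - 4.19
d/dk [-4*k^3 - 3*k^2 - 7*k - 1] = -12*k^2 - 6*k - 7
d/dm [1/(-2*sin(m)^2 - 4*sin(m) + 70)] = (sin(m) + 1)*cos(m)/(sin(m)^2 + 2*sin(m) - 35)^2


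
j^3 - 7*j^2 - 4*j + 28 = (j - 7)*(j - 2)*(j + 2)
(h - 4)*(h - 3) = h^2 - 7*h + 12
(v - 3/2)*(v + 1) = v^2 - v/2 - 3/2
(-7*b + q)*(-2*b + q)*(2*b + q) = 28*b^3 - 4*b^2*q - 7*b*q^2 + q^3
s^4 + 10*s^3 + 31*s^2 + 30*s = s*(s + 2)*(s + 3)*(s + 5)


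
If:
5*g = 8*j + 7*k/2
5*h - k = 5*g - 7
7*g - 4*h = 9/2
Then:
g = 4*k/15 - 11/30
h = 7*k/15 - 53/30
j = -13*k/48 - 11/48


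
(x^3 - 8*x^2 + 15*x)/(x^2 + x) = (x^2 - 8*x + 15)/(x + 1)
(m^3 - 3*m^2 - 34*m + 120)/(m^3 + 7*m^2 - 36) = (m^2 - 9*m + 20)/(m^2 + m - 6)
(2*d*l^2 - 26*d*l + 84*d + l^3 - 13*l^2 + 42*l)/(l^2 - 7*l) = 2*d - 12*d/l + l - 6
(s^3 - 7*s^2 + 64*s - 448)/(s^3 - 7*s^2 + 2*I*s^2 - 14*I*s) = (s^2 + 64)/(s*(s + 2*I))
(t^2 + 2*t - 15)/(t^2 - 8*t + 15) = (t + 5)/(t - 5)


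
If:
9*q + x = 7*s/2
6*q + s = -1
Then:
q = -x/30 - 7/60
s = x/5 - 3/10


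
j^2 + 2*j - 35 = (j - 5)*(j + 7)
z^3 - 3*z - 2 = (z - 2)*(z + 1)^2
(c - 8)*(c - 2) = c^2 - 10*c + 16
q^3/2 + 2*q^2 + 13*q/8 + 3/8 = (q/2 + 1/4)*(q + 1/2)*(q + 3)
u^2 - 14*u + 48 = (u - 8)*(u - 6)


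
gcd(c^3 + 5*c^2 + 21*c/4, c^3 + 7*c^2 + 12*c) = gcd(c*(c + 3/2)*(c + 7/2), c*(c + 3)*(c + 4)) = c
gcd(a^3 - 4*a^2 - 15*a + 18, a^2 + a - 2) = a - 1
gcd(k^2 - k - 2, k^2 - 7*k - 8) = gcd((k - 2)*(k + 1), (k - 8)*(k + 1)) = k + 1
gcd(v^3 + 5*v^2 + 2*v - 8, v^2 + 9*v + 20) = v + 4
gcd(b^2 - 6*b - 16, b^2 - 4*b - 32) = b - 8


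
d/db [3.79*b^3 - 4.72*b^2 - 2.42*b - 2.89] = 11.37*b^2 - 9.44*b - 2.42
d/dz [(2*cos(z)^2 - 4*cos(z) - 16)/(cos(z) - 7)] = 2*(sin(z)^2 + 14*cos(z) - 23)*sin(z)/(cos(z) - 7)^2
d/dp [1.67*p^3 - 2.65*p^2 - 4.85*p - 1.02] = 5.01*p^2 - 5.3*p - 4.85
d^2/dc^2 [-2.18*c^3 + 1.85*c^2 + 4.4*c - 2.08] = 3.7 - 13.08*c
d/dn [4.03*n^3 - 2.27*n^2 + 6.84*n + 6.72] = 12.09*n^2 - 4.54*n + 6.84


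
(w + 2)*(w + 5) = w^2 + 7*w + 10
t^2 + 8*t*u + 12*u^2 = (t + 2*u)*(t + 6*u)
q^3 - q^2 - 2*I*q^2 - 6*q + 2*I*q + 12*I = (q - 3)*(q + 2)*(q - 2*I)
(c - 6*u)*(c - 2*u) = c^2 - 8*c*u + 12*u^2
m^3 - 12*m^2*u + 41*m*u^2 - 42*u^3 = (m - 7*u)*(m - 3*u)*(m - 2*u)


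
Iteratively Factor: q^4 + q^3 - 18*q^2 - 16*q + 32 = (q + 4)*(q^3 - 3*q^2 - 6*q + 8) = (q + 2)*(q + 4)*(q^2 - 5*q + 4) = (q - 4)*(q + 2)*(q + 4)*(q - 1)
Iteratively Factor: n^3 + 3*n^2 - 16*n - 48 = (n + 3)*(n^2 - 16) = (n - 4)*(n + 3)*(n + 4)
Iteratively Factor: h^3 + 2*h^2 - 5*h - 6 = (h + 1)*(h^2 + h - 6) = (h + 1)*(h + 3)*(h - 2)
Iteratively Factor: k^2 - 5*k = (k)*(k - 5)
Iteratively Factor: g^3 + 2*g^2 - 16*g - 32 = (g + 4)*(g^2 - 2*g - 8) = (g - 4)*(g + 4)*(g + 2)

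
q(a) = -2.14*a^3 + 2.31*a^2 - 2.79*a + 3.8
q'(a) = -6.42*a^2 + 4.62*a - 2.79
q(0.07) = 3.62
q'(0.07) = -2.50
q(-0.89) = 9.62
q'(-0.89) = -11.99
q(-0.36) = 5.20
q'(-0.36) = -5.29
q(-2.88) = 82.12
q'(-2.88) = -69.35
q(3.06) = -44.42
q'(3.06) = -48.77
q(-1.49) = 20.16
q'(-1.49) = -23.93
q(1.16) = 0.33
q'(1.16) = -6.07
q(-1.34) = 16.84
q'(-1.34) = -20.51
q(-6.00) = 565.94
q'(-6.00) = -261.63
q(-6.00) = 565.94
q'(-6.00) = -261.63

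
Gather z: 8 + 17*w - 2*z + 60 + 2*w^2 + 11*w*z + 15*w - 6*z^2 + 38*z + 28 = 2*w^2 + 32*w - 6*z^2 + z*(11*w + 36) + 96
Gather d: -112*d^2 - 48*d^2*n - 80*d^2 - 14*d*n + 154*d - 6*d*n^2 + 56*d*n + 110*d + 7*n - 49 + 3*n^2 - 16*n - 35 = d^2*(-48*n - 192) + d*(-6*n^2 + 42*n + 264) + 3*n^2 - 9*n - 84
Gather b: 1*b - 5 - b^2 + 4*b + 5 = -b^2 + 5*b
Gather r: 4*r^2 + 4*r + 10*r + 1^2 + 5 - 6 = 4*r^2 + 14*r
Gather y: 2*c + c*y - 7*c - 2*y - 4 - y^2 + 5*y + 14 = -5*c - y^2 + y*(c + 3) + 10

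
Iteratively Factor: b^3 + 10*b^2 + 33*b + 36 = (b + 4)*(b^2 + 6*b + 9) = (b + 3)*(b + 4)*(b + 3)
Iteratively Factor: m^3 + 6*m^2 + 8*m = (m + 4)*(m^2 + 2*m) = (m + 2)*(m + 4)*(m)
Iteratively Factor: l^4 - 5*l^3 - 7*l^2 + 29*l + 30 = (l - 5)*(l^3 - 7*l - 6) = (l - 5)*(l + 2)*(l^2 - 2*l - 3) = (l - 5)*(l - 3)*(l + 2)*(l + 1)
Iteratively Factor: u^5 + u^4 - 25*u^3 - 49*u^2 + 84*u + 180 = (u + 3)*(u^4 - 2*u^3 - 19*u^2 + 8*u + 60) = (u - 2)*(u + 3)*(u^3 - 19*u - 30) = (u - 5)*(u - 2)*(u + 3)*(u^2 + 5*u + 6) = (u - 5)*(u - 2)*(u + 2)*(u + 3)*(u + 3)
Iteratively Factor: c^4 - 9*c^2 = (c)*(c^3 - 9*c) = c*(c + 3)*(c^2 - 3*c) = c*(c - 3)*(c + 3)*(c)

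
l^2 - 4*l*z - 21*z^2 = (l - 7*z)*(l + 3*z)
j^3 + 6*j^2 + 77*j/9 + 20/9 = (j + 1/3)*(j + 5/3)*(j + 4)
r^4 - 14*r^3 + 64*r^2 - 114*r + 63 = (r - 7)*(r - 3)^2*(r - 1)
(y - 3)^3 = y^3 - 9*y^2 + 27*y - 27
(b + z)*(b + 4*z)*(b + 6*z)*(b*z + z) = b^4*z + 11*b^3*z^2 + b^3*z + 34*b^2*z^3 + 11*b^2*z^2 + 24*b*z^4 + 34*b*z^3 + 24*z^4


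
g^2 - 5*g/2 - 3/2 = (g - 3)*(g + 1/2)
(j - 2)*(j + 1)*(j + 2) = j^3 + j^2 - 4*j - 4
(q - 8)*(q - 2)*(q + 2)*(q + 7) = q^4 - q^3 - 60*q^2 + 4*q + 224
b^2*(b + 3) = b^3 + 3*b^2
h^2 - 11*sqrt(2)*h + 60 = (h - 6*sqrt(2))*(h - 5*sqrt(2))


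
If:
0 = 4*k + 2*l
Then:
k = -l/2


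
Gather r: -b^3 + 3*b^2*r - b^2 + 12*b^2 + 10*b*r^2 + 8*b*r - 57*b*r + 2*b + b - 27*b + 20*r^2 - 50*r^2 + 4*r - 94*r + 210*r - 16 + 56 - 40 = -b^3 + 11*b^2 - 24*b + r^2*(10*b - 30) + r*(3*b^2 - 49*b + 120)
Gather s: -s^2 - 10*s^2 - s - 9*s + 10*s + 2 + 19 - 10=11 - 11*s^2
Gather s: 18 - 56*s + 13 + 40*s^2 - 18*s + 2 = 40*s^2 - 74*s + 33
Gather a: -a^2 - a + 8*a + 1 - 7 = -a^2 + 7*a - 6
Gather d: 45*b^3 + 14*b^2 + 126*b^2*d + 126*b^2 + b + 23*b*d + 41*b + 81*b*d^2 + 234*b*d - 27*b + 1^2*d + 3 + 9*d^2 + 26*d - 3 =45*b^3 + 140*b^2 + 15*b + d^2*(81*b + 9) + d*(126*b^2 + 257*b + 27)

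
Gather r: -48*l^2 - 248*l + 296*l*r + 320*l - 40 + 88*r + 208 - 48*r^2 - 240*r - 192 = -48*l^2 + 72*l - 48*r^2 + r*(296*l - 152) - 24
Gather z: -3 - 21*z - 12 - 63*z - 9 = -84*z - 24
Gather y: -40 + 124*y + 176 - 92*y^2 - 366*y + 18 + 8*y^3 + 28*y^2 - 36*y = 8*y^3 - 64*y^2 - 278*y + 154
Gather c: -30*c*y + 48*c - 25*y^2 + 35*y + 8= c*(48 - 30*y) - 25*y^2 + 35*y + 8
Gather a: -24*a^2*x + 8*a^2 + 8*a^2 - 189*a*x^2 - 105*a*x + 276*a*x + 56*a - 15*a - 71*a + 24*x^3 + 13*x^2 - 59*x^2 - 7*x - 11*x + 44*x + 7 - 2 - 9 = a^2*(16 - 24*x) + a*(-189*x^2 + 171*x - 30) + 24*x^3 - 46*x^2 + 26*x - 4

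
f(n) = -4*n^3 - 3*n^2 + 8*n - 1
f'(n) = -12*n^2 - 6*n + 8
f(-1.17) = -8.06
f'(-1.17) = -1.41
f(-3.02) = 57.65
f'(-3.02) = -83.32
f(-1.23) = -7.94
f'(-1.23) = -2.77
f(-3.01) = 56.82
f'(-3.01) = -82.66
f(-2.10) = 6.01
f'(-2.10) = -32.32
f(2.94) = -105.06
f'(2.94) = -113.36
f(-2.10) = 6.01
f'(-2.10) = -32.32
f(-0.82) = -7.37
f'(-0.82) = 4.85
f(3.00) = -112.00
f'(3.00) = -118.00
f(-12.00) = 6383.00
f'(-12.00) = -1648.00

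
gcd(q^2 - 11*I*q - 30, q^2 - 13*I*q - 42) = q - 6*I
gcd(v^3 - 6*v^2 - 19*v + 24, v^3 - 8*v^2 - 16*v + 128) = v - 8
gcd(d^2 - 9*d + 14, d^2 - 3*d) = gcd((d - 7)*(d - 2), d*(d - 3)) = 1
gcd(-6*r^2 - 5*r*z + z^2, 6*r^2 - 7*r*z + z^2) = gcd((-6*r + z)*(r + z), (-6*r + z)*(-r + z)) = -6*r + z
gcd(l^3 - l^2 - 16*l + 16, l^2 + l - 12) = l + 4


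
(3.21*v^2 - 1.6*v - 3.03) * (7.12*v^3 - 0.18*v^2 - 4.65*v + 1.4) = 22.8552*v^5 - 11.9698*v^4 - 36.2121*v^3 + 12.4794*v^2 + 11.8495*v - 4.242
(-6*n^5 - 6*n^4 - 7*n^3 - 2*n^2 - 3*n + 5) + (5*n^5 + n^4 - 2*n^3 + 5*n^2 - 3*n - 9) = -n^5 - 5*n^4 - 9*n^3 + 3*n^2 - 6*n - 4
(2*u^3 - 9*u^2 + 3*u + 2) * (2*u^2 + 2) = 4*u^5 - 18*u^4 + 10*u^3 - 14*u^2 + 6*u + 4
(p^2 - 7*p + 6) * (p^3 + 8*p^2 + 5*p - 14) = p^5 + p^4 - 45*p^3 - p^2 + 128*p - 84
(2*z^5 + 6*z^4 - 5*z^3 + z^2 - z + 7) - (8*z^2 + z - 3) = 2*z^5 + 6*z^4 - 5*z^3 - 7*z^2 - 2*z + 10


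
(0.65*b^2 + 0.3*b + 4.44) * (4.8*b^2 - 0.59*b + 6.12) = 3.12*b^4 + 1.0565*b^3 + 25.113*b^2 - 0.7836*b + 27.1728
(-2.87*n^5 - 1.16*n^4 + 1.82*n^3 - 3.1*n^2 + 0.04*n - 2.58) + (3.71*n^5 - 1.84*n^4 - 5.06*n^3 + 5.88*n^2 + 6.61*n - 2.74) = 0.84*n^5 - 3.0*n^4 - 3.24*n^3 + 2.78*n^2 + 6.65*n - 5.32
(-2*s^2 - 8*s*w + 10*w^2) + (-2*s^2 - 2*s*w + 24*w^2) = -4*s^2 - 10*s*w + 34*w^2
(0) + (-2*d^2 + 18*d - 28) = -2*d^2 + 18*d - 28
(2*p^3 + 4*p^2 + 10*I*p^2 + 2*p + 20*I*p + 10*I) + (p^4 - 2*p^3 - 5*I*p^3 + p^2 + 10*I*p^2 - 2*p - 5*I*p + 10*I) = p^4 - 5*I*p^3 + 5*p^2 + 20*I*p^2 + 15*I*p + 20*I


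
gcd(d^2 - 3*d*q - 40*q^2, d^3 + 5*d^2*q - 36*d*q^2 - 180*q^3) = d + 5*q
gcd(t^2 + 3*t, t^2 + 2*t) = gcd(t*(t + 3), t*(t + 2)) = t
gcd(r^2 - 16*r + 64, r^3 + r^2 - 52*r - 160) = r - 8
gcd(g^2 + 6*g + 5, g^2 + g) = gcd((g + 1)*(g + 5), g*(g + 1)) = g + 1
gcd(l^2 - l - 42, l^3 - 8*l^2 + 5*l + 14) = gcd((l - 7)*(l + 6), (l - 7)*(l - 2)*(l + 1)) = l - 7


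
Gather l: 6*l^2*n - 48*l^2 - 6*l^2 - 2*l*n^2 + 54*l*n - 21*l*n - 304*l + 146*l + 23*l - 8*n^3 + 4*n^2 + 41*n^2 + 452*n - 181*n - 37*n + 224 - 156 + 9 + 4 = l^2*(6*n - 54) + l*(-2*n^2 + 33*n - 135) - 8*n^3 + 45*n^2 + 234*n + 81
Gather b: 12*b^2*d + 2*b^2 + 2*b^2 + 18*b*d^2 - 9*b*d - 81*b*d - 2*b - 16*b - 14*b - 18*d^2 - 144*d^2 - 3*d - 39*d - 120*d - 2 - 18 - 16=b^2*(12*d + 4) + b*(18*d^2 - 90*d - 32) - 162*d^2 - 162*d - 36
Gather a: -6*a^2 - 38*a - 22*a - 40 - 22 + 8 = -6*a^2 - 60*a - 54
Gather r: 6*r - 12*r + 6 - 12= -6*r - 6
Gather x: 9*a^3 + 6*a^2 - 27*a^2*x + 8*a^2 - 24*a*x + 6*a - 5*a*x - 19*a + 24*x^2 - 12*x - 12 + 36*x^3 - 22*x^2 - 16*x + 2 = 9*a^3 + 14*a^2 - 13*a + 36*x^3 + 2*x^2 + x*(-27*a^2 - 29*a - 28) - 10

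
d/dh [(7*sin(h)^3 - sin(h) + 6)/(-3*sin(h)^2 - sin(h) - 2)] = (-21*sin(h)^4 - 14*sin(h)^3 - 45*sin(h)^2 + 36*sin(h) + 8)*cos(h)/(3*sin(h)^2 + sin(h) + 2)^2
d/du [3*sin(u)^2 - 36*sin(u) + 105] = 6*(sin(u) - 6)*cos(u)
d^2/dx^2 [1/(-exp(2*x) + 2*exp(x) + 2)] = 2*(4*(1 - exp(x))^2*exp(x) + (2*exp(x) - 1)*(-exp(2*x) + 2*exp(x) + 2))*exp(x)/(-exp(2*x) + 2*exp(x) + 2)^3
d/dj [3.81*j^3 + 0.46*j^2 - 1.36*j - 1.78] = 11.43*j^2 + 0.92*j - 1.36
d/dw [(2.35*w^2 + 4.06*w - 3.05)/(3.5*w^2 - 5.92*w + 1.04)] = (-28.122*w^2 + 26.238*w - 13.8336)/(12.25*w^4 - 41.44*w^3 + 42.3264*w^2 - 12.3136*w + 1.0816)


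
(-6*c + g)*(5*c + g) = -30*c^2 - c*g + g^2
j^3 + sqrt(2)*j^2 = j^2*(j + sqrt(2))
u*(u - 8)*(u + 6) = u^3 - 2*u^2 - 48*u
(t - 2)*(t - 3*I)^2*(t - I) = t^4 - 2*t^3 - 7*I*t^3 - 15*t^2 + 14*I*t^2 + 30*t + 9*I*t - 18*I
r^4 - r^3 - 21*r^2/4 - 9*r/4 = r*(r - 3)*(r + 1/2)*(r + 3/2)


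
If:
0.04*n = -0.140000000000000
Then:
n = -3.50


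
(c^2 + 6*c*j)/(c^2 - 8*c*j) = (c + 6*j)/(c - 8*j)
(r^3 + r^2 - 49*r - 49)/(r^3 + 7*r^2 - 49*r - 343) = (r + 1)/(r + 7)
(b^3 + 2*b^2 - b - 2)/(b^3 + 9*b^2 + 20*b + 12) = (b - 1)/(b + 6)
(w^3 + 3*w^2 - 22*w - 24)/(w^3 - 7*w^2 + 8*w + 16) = (w + 6)/(w - 4)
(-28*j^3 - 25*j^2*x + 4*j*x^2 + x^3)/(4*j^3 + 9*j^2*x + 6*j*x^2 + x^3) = (-28*j^2 + 3*j*x + x^2)/(4*j^2 + 5*j*x + x^2)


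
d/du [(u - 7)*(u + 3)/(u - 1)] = (u^2 - 2*u + 25)/(u^2 - 2*u + 1)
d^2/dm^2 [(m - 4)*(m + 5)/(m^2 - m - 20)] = 4*(m^3 + 60*m - 20)/(m^6 - 3*m^5 - 57*m^4 + 119*m^3 + 1140*m^2 - 1200*m - 8000)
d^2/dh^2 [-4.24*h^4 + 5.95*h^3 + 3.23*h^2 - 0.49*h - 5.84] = -50.88*h^2 + 35.7*h + 6.46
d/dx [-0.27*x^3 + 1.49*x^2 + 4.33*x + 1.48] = -0.81*x^2 + 2.98*x + 4.33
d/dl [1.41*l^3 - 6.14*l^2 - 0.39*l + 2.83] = 4.23*l^2 - 12.28*l - 0.39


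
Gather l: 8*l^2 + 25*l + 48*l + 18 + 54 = 8*l^2 + 73*l + 72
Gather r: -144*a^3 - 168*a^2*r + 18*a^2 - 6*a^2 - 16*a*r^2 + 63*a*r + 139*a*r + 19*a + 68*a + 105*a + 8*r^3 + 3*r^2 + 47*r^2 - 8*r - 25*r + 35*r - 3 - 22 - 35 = -144*a^3 + 12*a^2 + 192*a + 8*r^3 + r^2*(50 - 16*a) + r*(-168*a^2 + 202*a + 2) - 60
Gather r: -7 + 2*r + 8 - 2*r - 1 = 0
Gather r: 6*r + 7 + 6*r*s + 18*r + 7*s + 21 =r*(6*s + 24) + 7*s + 28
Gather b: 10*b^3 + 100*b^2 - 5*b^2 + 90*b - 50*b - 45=10*b^3 + 95*b^2 + 40*b - 45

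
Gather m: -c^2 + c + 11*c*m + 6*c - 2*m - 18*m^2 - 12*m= -c^2 + 7*c - 18*m^2 + m*(11*c - 14)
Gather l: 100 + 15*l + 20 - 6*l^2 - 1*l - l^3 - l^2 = -l^3 - 7*l^2 + 14*l + 120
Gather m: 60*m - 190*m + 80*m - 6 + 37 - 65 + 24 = -50*m - 10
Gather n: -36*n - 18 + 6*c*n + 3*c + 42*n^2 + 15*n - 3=3*c + 42*n^2 + n*(6*c - 21) - 21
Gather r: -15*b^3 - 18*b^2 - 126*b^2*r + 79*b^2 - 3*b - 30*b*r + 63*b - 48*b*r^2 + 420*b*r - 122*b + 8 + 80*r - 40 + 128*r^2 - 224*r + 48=-15*b^3 + 61*b^2 - 62*b + r^2*(128 - 48*b) + r*(-126*b^2 + 390*b - 144) + 16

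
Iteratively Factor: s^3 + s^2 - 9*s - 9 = (s + 3)*(s^2 - 2*s - 3) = (s + 1)*(s + 3)*(s - 3)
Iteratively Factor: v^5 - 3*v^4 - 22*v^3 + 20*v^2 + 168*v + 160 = (v + 2)*(v^4 - 5*v^3 - 12*v^2 + 44*v + 80) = (v + 2)^2*(v^3 - 7*v^2 + 2*v + 40) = (v - 5)*(v + 2)^2*(v^2 - 2*v - 8) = (v - 5)*(v + 2)^3*(v - 4)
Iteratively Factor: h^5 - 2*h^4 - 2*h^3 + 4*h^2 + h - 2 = (h - 1)*(h^4 - h^3 - 3*h^2 + h + 2) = (h - 1)*(h + 1)*(h^3 - 2*h^2 - h + 2) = (h - 1)*(h + 1)^2*(h^2 - 3*h + 2) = (h - 2)*(h - 1)*(h + 1)^2*(h - 1)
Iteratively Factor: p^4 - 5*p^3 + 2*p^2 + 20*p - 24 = (p - 2)*(p^3 - 3*p^2 - 4*p + 12) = (p - 2)^2*(p^2 - p - 6) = (p - 2)^2*(p + 2)*(p - 3)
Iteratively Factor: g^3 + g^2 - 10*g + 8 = (g - 1)*(g^2 + 2*g - 8) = (g - 2)*(g - 1)*(g + 4)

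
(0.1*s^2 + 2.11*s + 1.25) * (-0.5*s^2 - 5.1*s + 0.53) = -0.05*s^4 - 1.565*s^3 - 11.333*s^2 - 5.2567*s + 0.6625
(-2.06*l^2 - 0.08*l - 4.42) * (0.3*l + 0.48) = -0.618*l^3 - 1.0128*l^2 - 1.3644*l - 2.1216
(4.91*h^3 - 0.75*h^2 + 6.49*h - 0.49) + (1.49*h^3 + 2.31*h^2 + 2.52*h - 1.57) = 6.4*h^3 + 1.56*h^2 + 9.01*h - 2.06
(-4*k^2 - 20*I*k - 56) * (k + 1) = -4*k^3 - 4*k^2 - 20*I*k^2 - 56*k - 20*I*k - 56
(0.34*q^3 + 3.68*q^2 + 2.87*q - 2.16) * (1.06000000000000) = 0.3604*q^3 + 3.9008*q^2 + 3.0422*q - 2.2896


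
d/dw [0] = 0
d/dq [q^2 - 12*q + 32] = 2*q - 12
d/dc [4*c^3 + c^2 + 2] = 2*c*(6*c + 1)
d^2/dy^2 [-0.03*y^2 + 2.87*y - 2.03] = -0.0600000000000000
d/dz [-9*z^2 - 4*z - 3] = -18*z - 4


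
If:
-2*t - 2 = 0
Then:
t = -1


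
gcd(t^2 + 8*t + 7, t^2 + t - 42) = t + 7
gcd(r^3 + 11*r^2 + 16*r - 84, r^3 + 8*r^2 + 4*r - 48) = r^2 + 4*r - 12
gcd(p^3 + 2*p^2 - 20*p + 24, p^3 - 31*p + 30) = p + 6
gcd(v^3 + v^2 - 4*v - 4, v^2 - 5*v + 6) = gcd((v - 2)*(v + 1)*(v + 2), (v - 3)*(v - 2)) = v - 2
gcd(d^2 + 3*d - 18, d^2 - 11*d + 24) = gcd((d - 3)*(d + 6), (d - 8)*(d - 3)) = d - 3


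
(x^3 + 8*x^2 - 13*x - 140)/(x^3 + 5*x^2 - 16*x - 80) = (x + 7)/(x + 4)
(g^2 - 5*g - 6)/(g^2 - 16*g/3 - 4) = 3*(g + 1)/(3*g + 2)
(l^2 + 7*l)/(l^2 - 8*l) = (l + 7)/(l - 8)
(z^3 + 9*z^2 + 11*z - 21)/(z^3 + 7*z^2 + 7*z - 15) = (z + 7)/(z + 5)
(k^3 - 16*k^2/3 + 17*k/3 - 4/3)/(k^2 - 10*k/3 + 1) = (k^2 - 5*k + 4)/(k - 3)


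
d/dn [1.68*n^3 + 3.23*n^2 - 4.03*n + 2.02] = 5.04*n^2 + 6.46*n - 4.03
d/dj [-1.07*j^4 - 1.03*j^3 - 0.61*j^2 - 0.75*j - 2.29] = -4.28*j^3 - 3.09*j^2 - 1.22*j - 0.75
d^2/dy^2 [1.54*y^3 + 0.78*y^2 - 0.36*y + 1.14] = 9.24*y + 1.56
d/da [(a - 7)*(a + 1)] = 2*a - 6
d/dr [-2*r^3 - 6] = -6*r^2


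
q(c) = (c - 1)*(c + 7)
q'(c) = 2*c + 6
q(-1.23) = -12.87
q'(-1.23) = 3.54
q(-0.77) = -11.03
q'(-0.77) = 4.46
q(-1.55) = -13.90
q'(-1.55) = 2.90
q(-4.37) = -14.12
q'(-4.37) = -2.74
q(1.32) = 2.66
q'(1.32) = 8.64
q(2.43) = 13.48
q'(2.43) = 10.86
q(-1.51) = -13.78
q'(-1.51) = 2.98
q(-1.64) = -14.15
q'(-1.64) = 2.72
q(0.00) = -7.00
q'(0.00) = 6.00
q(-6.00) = -7.00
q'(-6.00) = -6.00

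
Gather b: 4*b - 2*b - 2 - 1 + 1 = 2*b - 2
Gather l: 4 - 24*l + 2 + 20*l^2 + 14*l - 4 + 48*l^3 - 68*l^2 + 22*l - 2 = 48*l^3 - 48*l^2 + 12*l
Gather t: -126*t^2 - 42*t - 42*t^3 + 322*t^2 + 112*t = -42*t^3 + 196*t^2 + 70*t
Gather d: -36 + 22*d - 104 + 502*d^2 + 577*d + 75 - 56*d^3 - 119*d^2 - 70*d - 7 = -56*d^3 + 383*d^2 + 529*d - 72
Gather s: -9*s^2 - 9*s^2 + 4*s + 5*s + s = -18*s^2 + 10*s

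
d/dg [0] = 0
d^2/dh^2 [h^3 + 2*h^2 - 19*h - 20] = 6*h + 4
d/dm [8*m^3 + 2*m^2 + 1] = 4*m*(6*m + 1)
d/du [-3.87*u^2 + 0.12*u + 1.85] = 0.12 - 7.74*u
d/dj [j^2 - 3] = 2*j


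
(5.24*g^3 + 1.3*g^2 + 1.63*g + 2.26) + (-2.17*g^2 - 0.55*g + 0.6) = 5.24*g^3 - 0.87*g^2 + 1.08*g + 2.86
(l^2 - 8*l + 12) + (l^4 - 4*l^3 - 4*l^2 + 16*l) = l^4 - 4*l^3 - 3*l^2 + 8*l + 12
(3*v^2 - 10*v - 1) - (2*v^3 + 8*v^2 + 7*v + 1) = -2*v^3 - 5*v^2 - 17*v - 2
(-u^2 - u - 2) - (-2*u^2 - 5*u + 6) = u^2 + 4*u - 8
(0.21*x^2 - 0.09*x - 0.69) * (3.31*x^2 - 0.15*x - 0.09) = 0.6951*x^4 - 0.3294*x^3 - 2.2893*x^2 + 0.1116*x + 0.0621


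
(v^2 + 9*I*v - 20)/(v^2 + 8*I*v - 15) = (v + 4*I)/(v + 3*I)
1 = 1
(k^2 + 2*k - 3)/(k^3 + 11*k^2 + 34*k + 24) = (k^2 + 2*k - 3)/(k^3 + 11*k^2 + 34*k + 24)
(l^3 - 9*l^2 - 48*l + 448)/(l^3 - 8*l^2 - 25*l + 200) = (l^2 - l - 56)/(l^2 - 25)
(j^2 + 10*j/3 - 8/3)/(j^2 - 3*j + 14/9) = 3*(j + 4)/(3*j - 7)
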